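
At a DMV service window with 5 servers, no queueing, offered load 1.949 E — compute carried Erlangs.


B(5,1.949) = 0.033877 (Erlang-B)
Carried load = a(1 − B) = 1.949·(1 − 0.033877) = 1.949·0.966123 = 1.8830 E

Final: 1.8830 Erlangs


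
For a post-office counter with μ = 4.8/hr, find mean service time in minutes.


Mean service time = 1/μ = 1/4.8 hour = 0.20833 hour
In minutes: 0.20833 × 60 = 12.5000 min

Final: 12.5000 min


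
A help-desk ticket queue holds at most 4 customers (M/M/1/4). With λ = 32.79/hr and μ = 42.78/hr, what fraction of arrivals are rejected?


ρ = λ/μ = 32.79/42.78 = 0.7665
P_K = (1−ρ)ρ^K/(1−ρ^(K+1)) = (0.2335·0.345146)/(1 − 0.264547)
= 0.080599/0.735453 = 0.109590

Final: 0.109590


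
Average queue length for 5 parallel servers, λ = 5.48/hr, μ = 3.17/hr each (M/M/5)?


a = λ/μ = 1.7287; ρ = a/5 = 0.3457
P₀ = 0.176907
Lq = P₀·a^c·ρ / (c!·(1−ρ)²) = 0.176907·15.43855·0.3457/(120·0.42805)
= 0.01838

Final: 0.01838


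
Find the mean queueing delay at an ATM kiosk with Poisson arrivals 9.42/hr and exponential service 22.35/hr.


ρ = 9.42/22.35 = 0.4215
Wq = ρ/(μ−λ) = 0.4215/(22.35 − 9.42) = 0.4215/12.93 = 0.03260 hr

Final: 0.03260 hr


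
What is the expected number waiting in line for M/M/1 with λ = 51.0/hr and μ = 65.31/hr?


ρ = 51.0/65.31 = 0.7809
Lq = ρ²/(1−ρ) = 0.6098/0.2191 = 2.7831

Final: 2.7831


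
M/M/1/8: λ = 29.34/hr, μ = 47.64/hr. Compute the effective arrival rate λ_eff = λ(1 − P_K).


ρ = 0.6159; P_K = (1−ρ)ρ^8/(1−ρ^9) = 0.008053
λ_eff = λ(1 − P_K) = 29.34·(1 − 0.008053) = 29.34·0.991947 = 29.1037 /hr

Final: 29.1037 /hr


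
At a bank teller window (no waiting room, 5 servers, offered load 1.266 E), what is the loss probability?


B(c,a) = (a^c/c!) / Σ_{k=0}^{c} a^k/k!
a^5/5! = 0.027101
Σ terms (k=0..5): 1.00000 + 1.26600 + 0.80138 + 0.33818 + 0.10703 + 0.02710 = 3.539695
B = 0.027101/3.539695 = 0.007656

Final: 0.007656


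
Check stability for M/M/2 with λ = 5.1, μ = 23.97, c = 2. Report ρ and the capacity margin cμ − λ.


Total capacity cμ = 2·23.97 = 47.94/hr
ρ = λ/(cμ) = 5.1/47.94 = 0.1064
Stable ⇔ ρ < 1: YES
Spare capacity = cμ − λ = 47.94 − 5.1 = 42.84/hr

Final: ρ = 0.1064; stable; margin = 42.84/hr


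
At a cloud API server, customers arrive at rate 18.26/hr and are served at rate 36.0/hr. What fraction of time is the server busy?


ρ = λ/μ = 18.26/36.0 = 0.5072

Final: 0.5072


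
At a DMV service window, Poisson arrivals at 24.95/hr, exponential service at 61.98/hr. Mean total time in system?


W = 1/(μ−λ) = 1/(61.98 − 24.95) = 1/37.03 = 0.02701 hr

Final: 0.02701 hr


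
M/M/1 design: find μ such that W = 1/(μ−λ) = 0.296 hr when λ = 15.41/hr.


W = 1/(μ−λ) ⇒ μ − λ = 1/W = 1/0.296 = 3.3784
μ = λ + 1/W = 15.41 + 3.3784 = 18.7884 per hr

Final: 18.7884 /hr


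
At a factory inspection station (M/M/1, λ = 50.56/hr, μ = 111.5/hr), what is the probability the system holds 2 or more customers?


ρ = 50.56/111.5 = 0.4535
P(N ≥ n) = ρ^n = 0.4535^2 = 0.205620

Final: 0.205620


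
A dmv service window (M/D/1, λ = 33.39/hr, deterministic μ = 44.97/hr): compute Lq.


ρ = 33.39/44.97 = 0.7425
M/D/1: Lq = ρ²/(2(1−ρ)) = 0.5513/(2·0.2575) = 1.07046

Final: 1.07046


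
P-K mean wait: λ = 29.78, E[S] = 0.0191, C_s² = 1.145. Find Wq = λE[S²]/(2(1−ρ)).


ρ = λ·E[S] = 29.78·0.0191 = 0.5688
E[S²] = E[S]²(1+C_s²) = 0.0191²·(1+1.145) = 0.0007825
Wq = λ·E[S²]/(2(1−ρ)) = 29.78·0.0007825/(2·0.4312) = 0.02702 hr

Final: 0.02702 hr


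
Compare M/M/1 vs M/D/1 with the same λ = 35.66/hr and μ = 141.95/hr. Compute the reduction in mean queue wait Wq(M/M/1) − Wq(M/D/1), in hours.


ρ = 35.66/141.95 = 0.2512
Wq(M/M/1) = ρ/(μ−λ) = 0.2512/106.29 = 0.002363 hr
Wq(M/D/1) = ρ/(2(μ−λ)) = 0.001182 hr
Savings = 0.002363 − 0.001182 = 0.001182 hr

Final: 0.001182 hr


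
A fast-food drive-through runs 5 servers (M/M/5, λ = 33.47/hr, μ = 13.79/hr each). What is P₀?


a = λ/μ = 33.47/13.79 = 2.4271; ρ = a/c = 0.4854
Σ_{k=0}^{4} a^k/k! (terms k=0..4) = 1.00000 + 2.42712 + 2.94546 + 2.38299 + 1.44595 = 10.20153
Tail: a^5/(5!(1−ρ)) = 84.22814/(120·0.5146) = 1.36404
P₀ = 1/(10.20153 + 1.36404) = 1/11.56557 = 0.086464

Final: 0.086464


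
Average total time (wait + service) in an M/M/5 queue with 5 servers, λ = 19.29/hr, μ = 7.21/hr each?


a = 2.6755; ρ = 0.5351; P₀ = 0.066497
Lq = P₀·a^c·ρ/(c!(1−ρ)²) = 0.18806
Wq = Lq/λ = 0.18806/19.29 = 0.009749 hr
W = Wq + 1/μ = 0.009749 + 0.13870 = 0.14845 hr

Final: 0.14845 hr


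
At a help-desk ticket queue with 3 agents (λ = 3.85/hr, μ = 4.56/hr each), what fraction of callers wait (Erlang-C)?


a = λ/μ = 0.8443; ρ = a/3 = 0.2814
P₀ = 0.427293 (from M/M/c formula)
C(c,a) = [a^c/(c!(1−ρ))]·P₀ = [0.60185/(6·0.7186)]·0.427293
= 0.13959·0.427293 = 0.059648

Final: 0.059648


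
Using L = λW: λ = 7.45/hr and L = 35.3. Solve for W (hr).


W = L/λ = 35.3/7.45 = 4.7383 hr

Final: 4.7383 hr


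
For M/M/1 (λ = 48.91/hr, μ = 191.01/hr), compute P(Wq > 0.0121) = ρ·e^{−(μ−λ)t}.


ρ = 48.91/191.01 = 0.2561
P(Wq > t) = ρ·e^{−(μ−λ)t} = 0.2561·e^{−1.7194}
= 0.2561·0.179172 = 0.045879

Final: 0.045879


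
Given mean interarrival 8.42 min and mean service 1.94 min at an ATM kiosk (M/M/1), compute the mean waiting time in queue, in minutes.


λ = 60/8.42 = 7.1259 /hr
μ = 60/1.94 = 30.9278 /hr
ρ = λ/μ = 7.1259/30.9278 = 0.2304
Wq = ρ/(μ−λ) = 0.2304/(30.9278−7.1259) = 0.009680 hr
In minutes: 0.009680·60 = 0.5808 min

Final: 0.5808 min


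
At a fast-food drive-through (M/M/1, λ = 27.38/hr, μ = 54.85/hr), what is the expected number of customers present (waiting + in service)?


ρ = λ/μ = 27.38/54.85 = 0.4992
L = ρ/(1−ρ) = 0.4992/(1 − 0.4992) = 0.4992/0.5008 = 0.9967

Final: 0.9967


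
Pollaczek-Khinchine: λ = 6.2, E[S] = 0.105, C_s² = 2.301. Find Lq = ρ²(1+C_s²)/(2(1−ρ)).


ρ = λ·E[S] = 6.2·0.105 = 0.6510
Lq = ρ²(1+C_s²)/(2(1−ρ)) = 0.4238·(1+2.301)/(2·0.3490)
= 0.4238·3.3010/0.6980 = 2.00425

Final: 2.00425


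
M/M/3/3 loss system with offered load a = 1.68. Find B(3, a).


B(c,a) = (a^c/c!) / Σ_{k=0}^{c} a^k/k!
a^3/3! = 0.790272
Σ terms (k=0..3): 1.00000 + 1.68000 + 1.41120 + 0.79027 = 4.881472
B = 0.790272/4.881472 = 0.161892

Final: 0.161892


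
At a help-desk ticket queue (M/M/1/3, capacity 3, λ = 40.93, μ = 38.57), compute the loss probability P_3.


ρ = λ/μ = 40.93/38.57 = 1.0612
P_K = (1−ρ)ρ^K/(1−ρ^(K+1)) = (-0.06119·1.195023)/(1 − 1.268144)
= -0.073120/-0.268144 = 0.272691

Final: 0.272691


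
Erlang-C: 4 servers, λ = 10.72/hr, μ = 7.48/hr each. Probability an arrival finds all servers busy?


a = λ/μ = 1.4332; ρ = a/4 = 0.3583
P₀ = 0.236706 (from M/M/c formula)
C(c,a) = [a^c/(c!(1−ρ))]·P₀ = [4.21864/(24·0.6417)]·0.236706
= 0.27392·0.236706 = 0.064838

Final: 0.064838


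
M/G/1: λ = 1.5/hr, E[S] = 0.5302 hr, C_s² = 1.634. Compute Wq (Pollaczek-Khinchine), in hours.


ρ = λ·E[S] = 1.5·0.5302 = 0.7953
E[S²] = E[S]²(1+C_s²) = 0.5302²·(1+1.634) = 0.740449
Wq = λ·E[S²]/(2(1−ρ)) = 1.5·0.740449/(2·0.2047) = 2.71293 hr

Final: 2.71293 hr


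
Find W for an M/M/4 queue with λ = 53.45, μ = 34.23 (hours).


a = 1.5615; ρ = 0.3904; P₀ = 0.207403
Lq = P₀·a^c·ρ/(c!(1−ρ)²) = 0.05397
Wq = Lq/λ = 0.05397/53.45 = 0.001010 hr
W = Wq + 1/μ = 0.001010 + 0.02921 = 0.03022 hr

Final: 0.03022 hr


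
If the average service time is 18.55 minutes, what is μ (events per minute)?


μ = 1/(service time) in consistent units.
1 minute = 1 min, so μ = 1/18.55 = 0.05391 per minute

Final: 0.05391 /min


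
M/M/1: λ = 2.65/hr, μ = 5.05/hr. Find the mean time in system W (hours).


W = 1/(μ−λ) = 1/(5.05 − 2.65) = 1/2.40 = 0.4167 hr

Final: 0.4167 hr


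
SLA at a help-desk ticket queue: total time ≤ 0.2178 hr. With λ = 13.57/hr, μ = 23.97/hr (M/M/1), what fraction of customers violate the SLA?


W ~ Exponential(μ−λ) for M/M/1.
μ − λ = 23.97 − 13.57 = 10.4000
P(W > t) = e^{−(μ−λ)t} = e^{−2.2651} = 0.103818

Final: 0.103818


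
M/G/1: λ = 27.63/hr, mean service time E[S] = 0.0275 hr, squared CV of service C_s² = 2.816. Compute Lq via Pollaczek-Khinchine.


ρ = λ·E[S] = 27.63·0.0275 = 0.7598
Lq = ρ²(1+C_s²)/(2(1−ρ)) = 0.5773·(1+2.816)/(2·0.2402)
= 0.5773·3.8160/0.4804 = 4.58646

Final: 4.58646


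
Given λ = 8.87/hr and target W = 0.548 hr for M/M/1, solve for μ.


W = 1/(μ−λ) ⇒ μ − λ = 1/W = 1/0.548 = 1.8248
μ = λ + 1/W = 8.87 + 1.8248 = 10.6948 per hr

Final: 10.6948 /hr


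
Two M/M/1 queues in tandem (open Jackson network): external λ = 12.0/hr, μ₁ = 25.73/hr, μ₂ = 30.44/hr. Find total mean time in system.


Each node sees arrival rate λ = 12.0/hr (tandem ⇒ throughput preserved).
W₁ = 1/(μ₁−λ) = 1/(25.73−12.0) = 0.07283 hr
W₂ = 1/(μ₂−λ) = 1/(30.44−12.0) = 0.05423 hr
W_total = W₁ + W₂ = 0.07283 + 0.05423 = 0.12706 hr

Final: 0.12706 hr


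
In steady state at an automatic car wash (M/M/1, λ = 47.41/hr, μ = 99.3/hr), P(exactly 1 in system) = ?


ρ = 47.41/99.3 = 0.4774
P_n = (1−ρ)·ρ^n = (1 − 0.4774)·0.4774^1 = 0.5226·0.477442 = 0.249491

Final: 0.249491


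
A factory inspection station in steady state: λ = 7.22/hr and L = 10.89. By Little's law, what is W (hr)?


W = L/λ = 10.89/7.22 = 1.5083 hr

Final: 1.5083 hr


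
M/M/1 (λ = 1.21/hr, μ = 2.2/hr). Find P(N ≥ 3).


ρ = 1.21/2.2 = 0.5500
P(N ≥ n) = ρ^n = 0.5500^3 = 0.166375

Final: 0.166375


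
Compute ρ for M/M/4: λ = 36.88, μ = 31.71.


ρ = λ/(cμ) = 36.88/(4·31.71) = 36.88/126.84 = 0.2908

Final: 0.2908


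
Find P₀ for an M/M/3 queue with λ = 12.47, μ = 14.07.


a = λ/μ = 12.47/14.07 = 0.8863; ρ = a/c = 0.2954
Σ_{k=0}^{2} a^k/k! (terms k=0..2) = 1.00000 + 0.88628 + 0.39275 = 2.27903
Tail: a^3/(3!(1−ρ)) = 0.69617/(6·0.7046) = 0.16468
P₀ = 1/(2.27903 + 0.16468) = 1/2.44371 = 0.409214

Final: 0.409214


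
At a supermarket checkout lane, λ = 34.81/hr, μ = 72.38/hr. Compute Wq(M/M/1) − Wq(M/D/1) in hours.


ρ = 34.81/72.38 = 0.4809
Wq(M/M/1) = ρ/(μ−λ) = 0.4809/37.57 = 0.01280 hr
Wq(M/D/1) = ρ/(2(μ−λ)) = 0.006401 hr
Savings = 0.01280 − 0.006401 = 0.006401 hr

Final: 0.006401 hr


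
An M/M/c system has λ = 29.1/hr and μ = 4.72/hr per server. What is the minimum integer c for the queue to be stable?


Stability requires cμ > λ ⇔ c > λ/μ.
λ/μ = 29.1/4.72 = 6.1653
Minimum integer c = ⌊6.1653⌋ + 1 = 7
Check: 7·4.72 = 33.04 > 29.1, while 6·4.72 = 28.32 ≤ 29.1

Final: 7 servers


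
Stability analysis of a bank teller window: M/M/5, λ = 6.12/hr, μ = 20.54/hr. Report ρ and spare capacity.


Total capacity cμ = 5·20.54 = 102.70/hr
ρ = λ/(cμ) = 6.12/102.70 = 0.05959
Stable ⇔ ρ < 1: YES
Spare capacity = cμ − λ = 102.70 − 6.12 = 96.58/hr

Final: ρ = 0.05959; stable; margin = 96.58/hr


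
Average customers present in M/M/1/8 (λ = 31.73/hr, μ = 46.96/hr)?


ρ = 31.73/46.96 = 0.6757
L = ρ[1 − (K+1)ρ^K + Kρ^(K+1)] / [(1−ρ)(1−ρ^(K+1))]
Numerator: 0.6757·(1 − 9·0.043445 + 8·0.029355) = 0.570164
Denominator: (0.3243)·(0.970645) = 0.314798
L = 0.570164/0.314798 = 1.8112

Final: 1.8112


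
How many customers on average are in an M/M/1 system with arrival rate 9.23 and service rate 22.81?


ρ = λ/μ = 9.23/22.81 = 0.4046
L = ρ/(1−ρ) = 0.4046/(1 − 0.4046) = 0.4046/0.5954 = 0.6797

Final: 0.6797


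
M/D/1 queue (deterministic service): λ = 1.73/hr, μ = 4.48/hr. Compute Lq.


ρ = 1.73/4.48 = 0.3862
M/D/1: Lq = ρ²/(2(1−ρ)) = 0.1491/(2·0.6138) = 0.12147

Final: 0.12147


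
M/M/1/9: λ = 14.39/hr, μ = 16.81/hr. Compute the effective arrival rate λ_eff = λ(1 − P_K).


ρ = 0.8560; P_K = (1−ρ)ρ^9/(1−ρ^10) = 0.045059
λ_eff = λ(1 − P_K) = 14.39·(1 − 0.045059) = 14.39·0.954941 = 13.7416 /hr

Final: 13.7416 /hr


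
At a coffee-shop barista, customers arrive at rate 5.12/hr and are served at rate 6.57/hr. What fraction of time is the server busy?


ρ = λ/μ = 5.12/6.57 = 0.7793

Final: 0.7793


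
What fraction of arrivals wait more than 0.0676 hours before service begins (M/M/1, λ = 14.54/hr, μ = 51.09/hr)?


ρ = 14.54/51.09 = 0.2846
P(Wq > t) = ρ·e^{−(μ−λ)t} = 0.2846·e^{−2.4708}
= 0.2846·0.084519 = 0.024054

Final: 0.024054


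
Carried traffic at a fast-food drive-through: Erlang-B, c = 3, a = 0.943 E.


B(3,0.943) = 0.055298 (Erlang-B)
Carried load = a(1 − B) = 0.943·(1 − 0.055298) = 0.943·0.944702 = 0.8909 E

Final: 0.8909 Erlangs


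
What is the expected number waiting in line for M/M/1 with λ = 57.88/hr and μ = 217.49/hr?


ρ = 57.88/217.49 = 0.2661
Lq = ρ²/(1−ρ) = 0.07082/0.7339 = 0.09651

Final: 0.09651


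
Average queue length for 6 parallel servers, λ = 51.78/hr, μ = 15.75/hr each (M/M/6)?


a = λ/μ = 3.2876; ρ = a/6 = 0.5479
P₀ = 0.036282
Lq = P₀·a^c·ρ / (c!·(1−ρ)²) = 0.036282·1262.66728·0.5479/(720·0.20436)
= 0.17060

Final: 0.17060


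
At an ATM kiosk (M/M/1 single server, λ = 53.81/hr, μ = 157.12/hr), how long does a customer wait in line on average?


ρ = 53.81/157.12 = 0.3425
Wq = ρ/(μ−λ) = 0.3425/(157.12 − 53.81) = 0.3425/103.31 = 0.003315 hr

Final: 0.003315 hr


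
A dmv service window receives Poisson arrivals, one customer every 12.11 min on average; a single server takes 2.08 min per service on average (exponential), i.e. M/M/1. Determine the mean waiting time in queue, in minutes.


λ = 60/12.11 = 4.9546 /hr
μ = 60/2.08 = 28.8462 /hr
ρ = λ/μ = 4.9546/28.8462 = 0.1718
Wq = ρ/(μ−λ) = 0.1718/(28.8462−4.9546) = 0.007189 hr
In minutes: 0.007189·60 = 0.4313 min

Final: 0.4313 min


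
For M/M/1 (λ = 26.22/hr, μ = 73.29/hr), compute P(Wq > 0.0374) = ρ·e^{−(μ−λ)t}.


ρ = 26.22/73.29 = 0.3578
P(Wq > t) = ρ·e^{−(μ−λ)t} = 0.3578·e^{−1.7604}
= 0.3578·0.171973 = 0.061525

Final: 0.061525


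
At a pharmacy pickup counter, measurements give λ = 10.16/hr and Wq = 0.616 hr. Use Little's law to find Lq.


Lq = λWq = 10.16·0.616 = 6.2586

Final: 6.2586


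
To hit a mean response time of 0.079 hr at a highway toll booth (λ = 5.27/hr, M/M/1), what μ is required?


W = 1/(μ−λ) ⇒ μ − λ = 1/W = 1/0.079 = 12.6582
μ = λ + 1/W = 5.27 + 12.6582 = 17.9282 per hr

Final: 17.9282 /hr


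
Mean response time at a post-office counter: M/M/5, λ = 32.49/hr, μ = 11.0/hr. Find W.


a = 2.9536; ρ = 0.5907; P₀ = 0.049120
Lq = P₀·a^c·ρ/(c!(1−ρ)²) = 0.32450
Wq = Lq/λ = 0.32450/32.49 = 0.009988 hr
W = Wq + 1/μ = 0.009988 + 0.09091 = 0.10090 hr

Final: 0.10090 hr


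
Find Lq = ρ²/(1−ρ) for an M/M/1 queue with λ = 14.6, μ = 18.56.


ρ = 14.6/18.56 = 0.7866
Lq = ρ²/(1−ρ) = 0.6188/0.2134 = 2.9002

Final: 2.9002


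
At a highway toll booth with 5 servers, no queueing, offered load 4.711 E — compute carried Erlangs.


B(5,4.711) = 0.260979 (Erlang-B)
Carried load = a(1 − B) = 4.711·(1 − 0.260979) = 4.711·0.739021 = 3.4815 E

Final: 3.4815 Erlangs


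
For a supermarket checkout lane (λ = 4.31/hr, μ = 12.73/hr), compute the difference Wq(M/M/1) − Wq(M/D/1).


ρ = 4.31/12.73 = 0.3386
Wq(M/M/1) = ρ/(μ−λ) = 0.3386/8.42 = 0.04021 hr
Wq(M/D/1) = ρ/(2(μ−λ)) = 0.02011 hr
Savings = 0.04021 − 0.02011 = 0.02011 hr

Final: 0.02011 hr


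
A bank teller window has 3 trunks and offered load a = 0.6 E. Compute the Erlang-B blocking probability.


B(c,a) = (a^c/c!) / Σ_{k=0}^{c} a^k/k!
a^3/3! = 0.036000
Σ terms (k=0..3): 1.00000 + 0.60000 + 0.18000 + 0.03600 = 1.816000
B = 0.036000/1.816000 = 0.019824

Final: 0.019824


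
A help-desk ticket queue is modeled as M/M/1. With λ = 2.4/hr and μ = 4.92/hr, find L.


ρ = λ/μ = 2.4/4.92 = 0.4878
L = ρ/(1−ρ) = 0.4878/(1 − 0.4878) = 0.4878/0.5122 = 0.9524

Final: 0.9524


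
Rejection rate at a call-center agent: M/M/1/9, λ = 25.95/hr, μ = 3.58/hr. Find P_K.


ρ = λ/μ = 25.95/3.58 = 7.2486
P_K = (1−ρ)ρ^K/(1−ρ^(K+1)) = (-6.2486·55244496.513959)/(1 − 400445442.608168)
= -345200946.094209/-400445441.608168 = 0.862042

Final: 0.862042


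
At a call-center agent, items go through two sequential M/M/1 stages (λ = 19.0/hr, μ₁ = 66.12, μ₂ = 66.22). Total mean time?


Each node sees arrival rate λ = 19.0/hr (tandem ⇒ throughput preserved).
W₁ = 1/(μ₁−λ) = 1/(66.12−19.0) = 0.02122 hr
W₂ = 1/(μ₂−λ) = 1/(66.22−19.0) = 0.02118 hr
W_total = W₁ + W₂ = 0.02122 + 0.02118 = 0.04240 hr

Final: 0.04240 hr


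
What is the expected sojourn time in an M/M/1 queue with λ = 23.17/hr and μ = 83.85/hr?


W = 1/(μ−λ) = 1/(83.85 − 23.17) = 1/60.68 = 0.01648 hr

Final: 0.01648 hr


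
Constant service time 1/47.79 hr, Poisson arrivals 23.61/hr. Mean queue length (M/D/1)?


ρ = 23.61/47.79 = 0.4940
M/D/1: Lq = ρ²/(2(1−ρ)) = 0.2441/(2·0.5060) = 0.24120

Final: 0.24120


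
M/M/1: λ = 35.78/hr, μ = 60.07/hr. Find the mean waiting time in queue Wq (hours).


ρ = 35.78/60.07 = 0.5956
Wq = ρ/(μ−λ) = 0.5956/(60.07 − 35.78) = 0.5956/24.29 = 0.02452 hr

Final: 0.02452 hr


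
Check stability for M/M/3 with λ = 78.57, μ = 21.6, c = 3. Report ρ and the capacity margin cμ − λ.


Total capacity cμ = 3·21.6 = 64.80/hr
ρ = λ/(cμ) = 78.57/64.80 = 1.2125
Stable ⇔ ρ < 1: NO
Spare capacity = cμ − λ = 64.80 − 78.57 = -13.77/hr

Final: ρ = 1.2125; unstable; margin = -13.77/hr


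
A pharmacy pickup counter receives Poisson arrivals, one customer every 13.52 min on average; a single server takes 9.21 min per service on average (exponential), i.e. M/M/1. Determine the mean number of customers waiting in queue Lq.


λ = 60/13.52 = 4.4379 /hr
μ = 60/9.21 = 6.5147 /hr
ρ = λ/μ = 4.4379/6.5147 = 0.6812
Lq = ρ²/(1−ρ) = 0.4641/0.3188 = 1.4557

Final: 1.4557


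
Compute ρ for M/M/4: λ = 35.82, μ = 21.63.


ρ = λ/(cμ) = 35.82/(4·21.63) = 35.82/86.52 = 0.4140

Final: 0.4140


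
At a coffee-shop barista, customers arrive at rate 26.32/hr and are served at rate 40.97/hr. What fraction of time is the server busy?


ρ = λ/μ = 26.32/40.97 = 0.6424

Final: 0.6424


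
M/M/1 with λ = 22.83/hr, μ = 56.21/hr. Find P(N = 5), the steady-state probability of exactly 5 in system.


ρ = 22.83/56.21 = 0.4062
P_n = (1−ρ)·ρ^n = (1 − 0.4062)·0.4062^5 = 0.5938·0.011053 = 0.006563

Final: 0.006563


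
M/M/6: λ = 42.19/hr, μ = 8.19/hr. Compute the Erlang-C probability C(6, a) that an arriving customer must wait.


a = λ/μ = 5.1514; ρ = a/6 = 0.8586
P₀ = 0.003505 (from M/M/c formula)
C(c,a) = [a^c/(c!(1−ρ))]·P₀ = [18687.60913/(720·0.1414)]·0.003505
= 183.51501·0.003505 = 0.643255

Final: 0.643255


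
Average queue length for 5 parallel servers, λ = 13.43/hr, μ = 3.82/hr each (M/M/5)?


a = λ/μ = 3.5157; ρ = a/5 = 0.7031
P₀ = 0.025393
Lq = P₀·a^c·ρ / (c!·(1−ρ)²) = 0.025393·537.11001·0.7031/(120·0.08813)
= 0.90685

Final: 0.90685


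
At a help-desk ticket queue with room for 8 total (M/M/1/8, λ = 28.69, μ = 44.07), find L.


ρ = 28.69/44.07 = 0.6510
L = ρ[1 − (K+1)ρ^K + Kρ^(K+1)] / [(1−ρ)(1−ρ^(K+1))]
Numerator: 0.6510·(1 − 9·0.032263 + 8·0.021003) = 0.571367
Denominator: (0.3490)·(0.978997) = 0.341660
L = 0.571367/0.341660 = 1.6723

Final: 1.6723


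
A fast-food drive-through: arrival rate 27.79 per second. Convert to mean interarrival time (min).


Mean interarrival time = 1/λ = 1/27.79 second = 0.03598 second
In minutes: 0.03598 × 0.0166667 = 0.0005997 min

Final: 0.0005997 min


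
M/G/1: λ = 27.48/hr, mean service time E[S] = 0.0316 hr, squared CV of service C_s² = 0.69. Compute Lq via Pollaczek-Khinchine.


ρ = λ·E[S] = 27.48·0.0316 = 0.8684
Lq = ρ²(1+C_s²)/(2(1−ρ)) = 0.7541·(1+0.69)/(2·0.1316)
= 0.7541·1.6900/0.2633 = 4.84064

Final: 4.84064


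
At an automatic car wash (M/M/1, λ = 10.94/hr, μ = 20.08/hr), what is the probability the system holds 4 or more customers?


ρ = 10.94/20.08 = 0.5448
P(N ≥ n) = ρ^n = 0.5448^4 = 0.088108

Final: 0.088108


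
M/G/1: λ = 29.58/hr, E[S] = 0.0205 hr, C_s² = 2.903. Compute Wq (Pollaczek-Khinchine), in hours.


ρ = λ·E[S] = 29.58·0.0205 = 0.6064
E[S²] = E[S]²(1+C_s²) = 0.0205²·(1+2.903) = 0.001640
Wq = λ·E[S²]/(2(1−ρ)) = 29.58·0.001640/(2·0.3936) = 0.06163 hr

Final: 0.06163 hr


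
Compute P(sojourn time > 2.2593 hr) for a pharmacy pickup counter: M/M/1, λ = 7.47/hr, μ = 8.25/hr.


W ~ Exponential(μ−λ) for M/M/1.
μ − λ = 8.25 − 7.47 = 0.7800
P(W > t) = e^{−(μ−λ)t} = e^{−1.7623} = 0.171658

Final: 0.171658


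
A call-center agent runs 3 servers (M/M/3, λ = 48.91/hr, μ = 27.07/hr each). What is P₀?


a = λ/μ = 48.91/27.07 = 1.8068; ρ = a/c = 0.6023
Σ_{k=0}^{2} a^k/k! (terms k=0..2) = 1.00000 + 1.80680 + 1.63226 = 4.43906
Tail: a^3/(3!(1−ρ)) = 5.89832/(6·0.3977) = 2.47163
P₀ = 1/(4.43906 + 2.47163) = 1/6.91069 = 0.144703

Final: 0.144703


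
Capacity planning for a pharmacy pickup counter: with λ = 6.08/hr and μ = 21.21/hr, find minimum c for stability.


Stability requires cμ > λ ⇔ c > λ/μ.
λ/μ = 6.08/21.21 = 0.2867
Minimum integer c = ⌊0.2867⌋ + 1 = 1
Check: 1·21.21 = 21.21 > 6.08, while 0·21.21 = 0.00 ≤ 6.08

Final: 1 servers


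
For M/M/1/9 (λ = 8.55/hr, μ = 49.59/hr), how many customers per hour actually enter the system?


ρ = 0.1724; P_K = (1−ρ)ρ^9/(1−ρ^10) = 0.0000001114
λ_eff = λ(1 − P_K) = 8.55·(1 − 0.0000001114) = 8.55·1.000000 = 8.5500 /hr

Final: 8.5500 /hr


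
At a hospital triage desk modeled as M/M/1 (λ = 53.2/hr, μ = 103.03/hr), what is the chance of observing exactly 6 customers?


ρ = 53.2/103.03 = 0.5164
P_n = (1−ρ)·ρ^n = (1 − 0.5164)·0.5164^6 = 0.4836·0.018953 = 0.009167

Final: 0.009167


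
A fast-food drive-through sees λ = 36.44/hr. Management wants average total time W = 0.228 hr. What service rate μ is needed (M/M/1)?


W = 1/(μ−λ) ⇒ μ − λ = 1/W = 1/0.228 = 4.3860
μ = λ + 1/W = 36.44 + 4.3860 = 40.8260 per hr

Final: 40.8260 /hr


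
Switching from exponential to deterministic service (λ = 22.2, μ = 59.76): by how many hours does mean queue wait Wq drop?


ρ = 22.2/59.76 = 0.3715
Wq(M/M/1) = ρ/(μ−λ) = 0.3715/37.56 = 0.009890 hr
Wq(M/D/1) = ρ/(2(μ−λ)) = 0.004945 hr
Savings = 0.009890 − 0.004945 = 0.004945 hr

Final: 0.004945 hr


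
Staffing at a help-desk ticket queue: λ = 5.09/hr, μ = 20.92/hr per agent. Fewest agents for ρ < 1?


Stability requires cμ > λ ⇔ c > λ/μ.
λ/μ = 5.09/20.92 = 0.2433
Minimum integer c = ⌊0.2433⌋ + 1 = 1
Check: 1·20.92 = 20.92 > 5.09, while 0·20.92 = 0.00 ≤ 5.09

Final: 1 servers


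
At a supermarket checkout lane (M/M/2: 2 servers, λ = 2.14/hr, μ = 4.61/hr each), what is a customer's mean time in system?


a = 0.4642; ρ = 0.2321; P₀ = 0.623239
Lq = P₀·a^c·ρ/(c!(1−ρ)²) = 0.02643
Wq = Lq/λ = 0.02643/2.14 = 0.01235 hr
W = Wq + 1/μ = 0.01235 + 0.21692 = 0.22927 hr

Final: 0.22927 hr


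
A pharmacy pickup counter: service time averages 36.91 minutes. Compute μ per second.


μ = 1/(service time) in consistent units.
1 second = 0.0166667 min, so μ = 0.0166667/36.91 = 0.0004515 per second

Final: 0.0004515 /sec


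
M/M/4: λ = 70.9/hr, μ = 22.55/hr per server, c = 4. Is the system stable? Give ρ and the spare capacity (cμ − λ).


Total capacity cμ = 4·22.55 = 90.20/hr
ρ = λ/(cμ) = 70.9/90.20 = 0.7860
Stable ⇔ ρ < 1: YES
Spare capacity = cμ − λ = 90.20 − 70.9 = 19.30/hr

Final: ρ = 0.7860; stable; margin = 19.30/hr


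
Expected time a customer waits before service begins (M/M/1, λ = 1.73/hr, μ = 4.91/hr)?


ρ = 1.73/4.91 = 0.3523
Wq = ρ/(μ−λ) = 0.3523/(4.91 − 1.73) = 0.3523/3.18 = 0.1108 hr

Final: 0.1108 hr


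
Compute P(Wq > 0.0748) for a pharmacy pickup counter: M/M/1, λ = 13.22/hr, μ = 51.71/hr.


ρ = 13.22/51.71 = 0.2557
P(Wq > t) = ρ·e^{−(μ−λ)t} = 0.2557·e^{−2.8791}
= 0.2557·0.056188 = 0.014365

Final: 0.014365


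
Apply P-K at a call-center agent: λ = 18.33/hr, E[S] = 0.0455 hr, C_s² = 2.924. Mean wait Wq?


ρ = λ·E[S] = 18.33·0.0455 = 0.8340
E[S²] = E[S]²(1+C_s²) = 0.0455²·(1+2.924) = 0.008124
Wq = λ·E[S²]/(2(1−ρ)) = 18.33·0.008124/(2·0.1660) = 0.44855 hr

Final: 0.44855 hr


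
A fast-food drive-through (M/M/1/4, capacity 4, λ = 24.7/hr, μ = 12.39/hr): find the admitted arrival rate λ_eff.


ρ = 1.9935; P_K = (1−ρ)ρ^4/(1−ρ^5) = 0.514728
λ_eff = λ(1 − P_K) = 24.7·(1 − 0.514728) = 24.7·0.485272 = 11.9862 /hr

Final: 11.9862 /hr


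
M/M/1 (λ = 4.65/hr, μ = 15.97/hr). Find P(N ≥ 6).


ρ = 4.65/15.97 = 0.2912
P(N ≥ n) = ρ^n = 0.2912^6 = 0.0006094

Final: 0.0006094


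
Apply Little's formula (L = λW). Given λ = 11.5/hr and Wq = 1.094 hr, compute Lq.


Lq = λWq = 11.5·1.094 = 12.5810

Final: 12.5810


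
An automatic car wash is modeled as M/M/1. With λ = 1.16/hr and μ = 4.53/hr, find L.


ρ = λ/μ = 1.16/4.53 = 0.2561
L = ρ/(1−ρ) = 0.2561/(1 − 0.2561) = 0.2561/0.7439 = 0.3442

Final: 0.3442


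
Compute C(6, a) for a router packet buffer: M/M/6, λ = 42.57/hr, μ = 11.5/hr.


a = λ/μ = 3.7017; ρ = a/6 = 0.6170
P₀ = 0.023281 (from M/M/c formula)
C(c,a) = [a^c/(c!(1−ρ))]·P₀ = [2572.97081/(720·0.3830)]·0.023281
= 9.32941·0.023281 = 0.217202

Final: 0.217202


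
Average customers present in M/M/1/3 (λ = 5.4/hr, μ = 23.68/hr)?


ρ = 5.4/23.68 = 0.2280
L = ρ[1 − (K+1)ρ^K + Kρ^(K+1)] / [(1−ρ)(1−ρ^(K+1))]
Numerator: 0.2280·(1 − 4·0.011859 + 3·0.002704) = 0.219074
Denominator: (0.7720)·(0.997296) = 0.769872
L = 0.219074/0.769872 = 0.2846

Final: 0.2846


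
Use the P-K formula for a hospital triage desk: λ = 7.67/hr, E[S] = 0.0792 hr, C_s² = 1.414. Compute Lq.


ρ = λ·E[S] = 7.67·0.0792 = 0.6075
Lq = ρ²(1+C_s²)/(2(1−ρ)) = 0.3690·(1+1.414)/(2·0.3925)
= 0.3690·2.4140/0.7851 = 1.13467

Final: 1.13467


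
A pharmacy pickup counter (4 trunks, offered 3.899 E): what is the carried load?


B(4,3.899) = 0.300841 (Erlang-B)
Carried load = a(1 − B) = 3.899·(1 − 0.300841) = 3.899·0.699159 = 2.7260 E

Final: 2.7260 Erlangs


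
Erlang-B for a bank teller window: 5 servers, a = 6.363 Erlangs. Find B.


B(c,a) = (a^c/c!) / Σ_{k=0}^{c} a^k/k!
a^5/5! = 86.921732
Σ terms (k=0..5): 1.00000 + 6.36300 + 20.24388 + 42.93728 + 68.30248 + 86.92173 = 225.768372
B = 86.921732/225.768372 = 0.385004

Final: 0.385004


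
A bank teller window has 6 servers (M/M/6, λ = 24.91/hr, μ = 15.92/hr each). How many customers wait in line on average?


a = λ/μ = 1.5647; ρ = a/6 = 0.2608
P₀ = 0.209083
Lq = P₀·a^c·ρ / (c!·(1−ρ)²) = 0.209083·14.67520·0.2608/(720·0.54644)
= 0.002034

Final: 0.002034


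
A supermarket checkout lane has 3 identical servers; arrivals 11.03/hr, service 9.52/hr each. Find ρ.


ρ = λ/(cμ) = 11.03/(3·9.52) = 11.03/28.56 = 0.3862

Final: 0.3862


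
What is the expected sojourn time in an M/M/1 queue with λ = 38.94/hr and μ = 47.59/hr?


W = 1/(μ−λ) = 1/(47.59 − 38.94) = 1/8.65 = 0.1156 hr

Final: 0.1156 hr


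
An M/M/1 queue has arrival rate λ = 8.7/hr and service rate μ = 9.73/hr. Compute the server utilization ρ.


ρ = λ/μ = 8.7/9.73 = 0.8941

Final: 0.8941


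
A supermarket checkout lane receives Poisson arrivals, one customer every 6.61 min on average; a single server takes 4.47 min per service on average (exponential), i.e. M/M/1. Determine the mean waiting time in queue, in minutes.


λ = 60/6.61 = 9.0772 /hr
μ = 60/4.47 = 13.4228 /hr
ρ = λ/μ = 9.0772/13.4228 = 0.6762
Wq = ρ/(μ−λ) = 0.6762/(13.4228−9.0772) = 0.15561 hr
In minutes: 0.15561·60 = 9.337 min

Final: 9.337 min


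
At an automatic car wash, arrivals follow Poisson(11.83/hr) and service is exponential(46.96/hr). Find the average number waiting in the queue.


ρ = 11.83/46.96 = 0.2519
Lq = ρ²/(1−ρ) = 0.06346/0.7481 = 0.08483

Final: 0.08483


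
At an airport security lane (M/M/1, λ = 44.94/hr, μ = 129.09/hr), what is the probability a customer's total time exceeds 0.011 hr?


W ~ Exponential(μ−λ) for M/M/1.
μ − λ = 129.09 − 44.94 = 84.1500
P(W > t) = e^{−(μ−λ)t} = e^{−0.9256} = 0.396274

Final: 0.396274


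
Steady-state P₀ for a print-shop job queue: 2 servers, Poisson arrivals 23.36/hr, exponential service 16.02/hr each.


a = λ/μ = 23.36/16.02 = 1.4582; ρ = a/c = 0.7291
Σ_{k=0}^{1} a^k/k! (terms k=0..1) = 1.00000 + 1.45818 = 2.45818
Tail: a^2/(2!(1−ρ)) = 2.12628/(2·0.2709) = 3.92431
P₀ = 1/(2.45818 + 3.92431) = 1/6.38249 = 0.156679

Final: 0.156679


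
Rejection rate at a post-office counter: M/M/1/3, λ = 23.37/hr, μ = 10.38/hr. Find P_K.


ρ = λ/μ = 23.37/10.38 = 2.2514
P_K = (1−ρ)ρ^K/(1−ρ^(K+1)) = (-1.2514·11.412586)/(1 − 25.694811)
= -14.282225/-24.694811 = 0.578349

Final: 0.578349


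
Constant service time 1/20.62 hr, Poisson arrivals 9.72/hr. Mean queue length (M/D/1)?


ρ = 9.72/20.62 = 0.4714
M/D/1: Lq = ρ²/(2(1−ρ)) = 0.2222/(2·0.5286) = 0.21018

Final: 0.21018


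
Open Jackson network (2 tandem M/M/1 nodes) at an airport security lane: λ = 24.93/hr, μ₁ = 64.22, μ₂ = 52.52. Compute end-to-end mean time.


Each node sees arrival rate λ = 24.93/hr (tandem ⇒ throughput preserved).
W₁ = 1/(μ₁−λ) = 1/(64.22−24.93) = 0.02545 hr
W₂ = 1/(μ₂−λ) = 1/(52.52−24.93) = 0.03625 hr
W_total = W₁ + W₂ = 0.02545 + 0.03625 = 0.06170 hr

Final: 0.06170 hr


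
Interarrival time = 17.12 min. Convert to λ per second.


λ = 1/(interarrival time) in consistent units.
1 second = 0.0166667 min, so λ = 0.0166667/17.12 = 0.0009735 per second

Final: 0.0009735 /sec


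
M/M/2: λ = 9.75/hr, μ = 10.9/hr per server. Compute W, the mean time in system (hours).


a = 0.8945; ρ = 0.4472; P₀ = 0.381933
Lq = P₀·a^c·ρ/(c!(1−ρ)²) = 0.22367
Wq = Lq/λ = 0.22367/9.75 = 0.02294 hr
W = Wq + 1/μ = 0.02294 + 0.09174 = 0.11468 hr

Final: 0.11468 hr


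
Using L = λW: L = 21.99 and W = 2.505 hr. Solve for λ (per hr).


λ = L/W = 21.99/2.505 = 8.7784 /hr

Final: 8.7784 /hr


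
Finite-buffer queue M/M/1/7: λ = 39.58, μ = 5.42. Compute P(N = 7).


ρ = λ/μ = 39.58/5.42 = 7.3026
P_K = (1−ρ)ρ^K/(1−ρ^(K+1)) = (-6.3026·1107479.059764)/(1 − 8087457.783292)
= -6979978.723529/-8087456.783292 = 0.863062

Final: 0.863062


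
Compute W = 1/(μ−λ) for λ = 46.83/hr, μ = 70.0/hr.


W = 1/(μ−λ) = 1/(70.0 − 46.83) = 1/23.17 = 0.04316 hr

Final: 0.04316 hr


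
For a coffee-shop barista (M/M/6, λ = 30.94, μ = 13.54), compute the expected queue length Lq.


a = λ/μ = 2.2851; ρ = a/6 = 0.3808
P₀ = 0.101429
Lq = P₀·a^c·ρ / (c!·(1−ρ)²) = 0.101429·142.36718·0.3808/(720·0.38335)
= 0.01992

Final: 0.01992


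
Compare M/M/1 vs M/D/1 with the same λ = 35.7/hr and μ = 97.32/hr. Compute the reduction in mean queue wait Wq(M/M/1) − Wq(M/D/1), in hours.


ρ = 35.7/97.32 = 0.3668
Wq(M/M/1) = ρ/(μ−λ) = 0.3668/61.62 = 0.005953 hr
Wq(M/D/1) = ρ/(2(μ−λ)) = 0.002977 hr
Savings = 0.005953 − 0.002977 = 0.002977 hr

Final: 0.002977 hr


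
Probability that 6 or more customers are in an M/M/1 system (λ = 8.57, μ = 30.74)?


ρ = 8.57/30.74 = 0.2788
P(N ≥ n) = ρ^n = 0.2788^6 = 0.0004695

Final: 0.0004695


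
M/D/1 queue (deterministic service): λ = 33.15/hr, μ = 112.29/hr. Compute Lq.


ρ = 33.15/112.29 = 0.2952
M/D/1: Lq = ρ²/(2(1−ρ)) = 0.08715/(2·0.7048) = 0.06183

Final: 0.06183


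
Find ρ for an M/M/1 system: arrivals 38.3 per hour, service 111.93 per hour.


ρ = λ/μ = 38.3/111.93 = 0.3422

Final: 0.3422


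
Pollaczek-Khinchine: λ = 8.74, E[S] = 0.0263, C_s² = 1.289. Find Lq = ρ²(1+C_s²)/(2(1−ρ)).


ρ = λ·E[S] = 8.74·0.0263 = 0.2299
Lq = ρ²(1+C_s²)/(2(1−ρ)) = 0.05284·(1+1.289)/(2·0.7701)
= 0.05284·2.2890/1.5403 = 0.07852

Final: 0.07852


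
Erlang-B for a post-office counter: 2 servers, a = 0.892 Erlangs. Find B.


B(c,a) = (a^c/c!) / Σ_{k=0}^{c} a^k/k!
a^2/2! = 0.397832
Σ terms (k=0..2): 1.00000 + 0.89200 + 0.39783 = 2.289832
B = 0.397832/2.289832 = 0.173739

Final: 0.173739


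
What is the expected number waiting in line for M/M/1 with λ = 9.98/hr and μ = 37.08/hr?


ρ = 9.98/37.08 = 0.2691
Lq = ρ²/(1−ρ) = 0.07244/0.7309 = 0.09912

Final: 0.09912


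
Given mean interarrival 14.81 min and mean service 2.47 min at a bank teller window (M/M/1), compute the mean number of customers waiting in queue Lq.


λ = 60/14.81 = 4.0513 /hr
μ = 60/2.47 = 24.2915 /hr
ρ = λ/μ = 4.0513/24.2915 = 0.1668
Lq = ρ²/(1−ρ) = 0.02782/0.8332 = 0.03338

Final: 0.03338


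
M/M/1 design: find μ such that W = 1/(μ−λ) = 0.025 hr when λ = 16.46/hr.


W = 1/(μ−λ) ⇒ μ − λ = 1/W = 1/0.025 = 40.0000
μ = λ + 1/W = 16.46 + 40.0000 = 56.4600 per hr

Final: 56.4600 /hr


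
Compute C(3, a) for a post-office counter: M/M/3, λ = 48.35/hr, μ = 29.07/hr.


a = λ/μ = 1.6632; ρ = a/3 = 0.5544
P₀ = 0.173390 (from M/M/c formula)
C(c,a) = [a^c/(c!(1−ρ))]·P₀ = [4.60102/(6·0.4456)]·0.173390
= 1.72094·0.173390 = 0.298395

Final: 0.298395


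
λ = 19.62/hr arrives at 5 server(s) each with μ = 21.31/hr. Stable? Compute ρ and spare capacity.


Total capacity cμ = 5·21.31 = 106.55/hr
ρ = λ/(cμ) = 19.62/106.55 = 0.1841
Stable ⇔ ρ < 1: YES
Spare capacity = cμ − λ = 106.55 − 19.62 = 86.93/hr

Final: ρ = 0.1841; stable; margin = 86.93/hr


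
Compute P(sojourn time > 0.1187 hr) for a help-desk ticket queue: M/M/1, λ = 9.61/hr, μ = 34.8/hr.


W ~ Exponential(μ−λ) for M/M/1.
μ − λ = 34.8 − 9.61 = 25.1900
P(W > t) = e^{−(μ−λ)t} = e^{−2.9901} = 0.050285

Final: 0.050285


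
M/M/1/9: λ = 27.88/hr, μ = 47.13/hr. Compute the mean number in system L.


ρ = 27.88/47.13 = 0.5916
L = ρ[1 − (K+1)ρ^K + Kρ^(K+1)] / [(1−ρ)(1−ρ^(K+1))]
Numerator: 0.5916·(1 − 10·0.008871 + 9·0.005248) = 0.567018
Denominator: (0.4084)·(0.994752) = 0.406301
L = 0.567018/0.406301 = 1.3956

Final: 1.3956


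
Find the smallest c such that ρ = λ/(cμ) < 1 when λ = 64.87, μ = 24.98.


Stability requires cμ > λ ⇔ c > λ/μ.
λ/μ = 64.87/24.98 = 2.5969
Minimum integer c = ⌊2.5969⌋ + 1 = 3
Check: 3·24.98 = 74.94 > 64.87, while 2·24.98 = 49.96 ≤ 64.87

Final: 3 servers


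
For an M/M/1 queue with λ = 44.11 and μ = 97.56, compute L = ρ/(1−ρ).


ρ = λ/μ = 44.11/97.56 = 0.4521
L = ρ/(1−ρ) = 0.4521/(1 − 0.4521) = 0.4521/0.5479 = 0.8253

Final: 0.8253


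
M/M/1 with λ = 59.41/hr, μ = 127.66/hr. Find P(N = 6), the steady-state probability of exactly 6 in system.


ρ = 59.41/127.66 = 0.4654
P_n = (1−ρ)·ρ^n = (1 − 0.4654)·0.4654^6 = 0.5346·0.010158 = 0.005431

Final: 0.005431


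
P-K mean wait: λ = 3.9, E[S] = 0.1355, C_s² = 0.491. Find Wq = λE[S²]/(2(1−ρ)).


ρ = λ·E[S] = 3.9·0.1355 = 0.5284
E[S²] = E[S]²(1+C_s²) = 0.1355²·(1+0.491) = 0.027375
Wq = λ·E[S²]/(2(1−ρ)) = 3.9·0.027375/(2·0.4716) = 0.11320 hr

Final: 0.11320 hr


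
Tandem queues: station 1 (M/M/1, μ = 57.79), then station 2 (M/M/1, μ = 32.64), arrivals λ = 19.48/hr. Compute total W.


Each node sees arrival rate λ = 19.48/hr (tandem ⇒ throughput preserved).
W₁ = 1/(μ₁−λ) = 1/(57.79−19.48) = 0.02610 hr
W₂ = 1/(μ₂−λ) = 1/(32.64−19.48) = 0.07599 hr
W_total = W₁ + W₂ = 0.02610 + 0.07599 = 0.10209 hr

Final: 0.10209 hr


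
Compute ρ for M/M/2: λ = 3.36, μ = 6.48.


ρ = λ/(cμ) = 3.36/(2·6.48) = 3.36/12.96 = 0.2593

Final: 0.2593


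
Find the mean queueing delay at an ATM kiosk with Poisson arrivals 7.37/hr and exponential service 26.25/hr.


ρ = 7.37/26.25 = 0.2808
Wq = ρ/(μ−λ) = 0.2808/(26.25 − 7.37) = 0.2808/18.88 = 0.01487 hr

Final: 0.01487 hr


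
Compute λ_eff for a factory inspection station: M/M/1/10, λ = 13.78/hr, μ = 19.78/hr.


ρ = 0.6967; P_K = (1−ρ)ρ^10/(1−ρ^11) = 0.008325
λ_eff = λ(1 − P_K) = 13.78·(1 − 0.008325) = 13.78·0.991675 = 13.6653 /hr

Final: 13.6653 /hr


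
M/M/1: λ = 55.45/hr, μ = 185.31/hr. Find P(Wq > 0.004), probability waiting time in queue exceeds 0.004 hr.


ρ = 55.45/185.31 = 0.2992
P(Wq > t) = ρ·e^{−(μ−λ)t} = 0.2992·e^{−0.5194}
= 0.2992·0.594854 = 0.177997

Final: 0.177997


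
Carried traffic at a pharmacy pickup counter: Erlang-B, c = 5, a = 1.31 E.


B(5,1.31) = 0.008695 (Erlang-B)
Carried load = a(1 − B) = 1.31·(1 − 0.008695) = 1.31·0.991305 = 1.2986 E

Final: 1.2986 Erlangs


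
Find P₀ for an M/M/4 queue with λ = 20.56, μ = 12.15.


a = λ/μ = 20.56/12.15 = 1.6922; ρ = a/c = 0.4230
Σ_{k=0}^{3} a^k/k! (terms k=0..3) = 1.00000 + 1.69218 + 1.43174 + 0.80759 = 4.93151
Tail: a^4/(4!(1−ρ)) = 8.19950/(24·0.5770) = 0.59215
P₀ = 1/(4.93151 + 0.59215) = 1/5.52366 = 0.181039

Final: 0.181039


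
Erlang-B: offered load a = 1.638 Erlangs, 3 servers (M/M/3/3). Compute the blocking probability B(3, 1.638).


B(c,a) = (a^c/c!) / Σ_{k=0}^{c} a^k/k!
a^3/3! = 0.732471
Σ terms (k=0..3): 1.00000 + 1.63800 + 1.34152 + 0.73247 = 4.711993
B = 0.732471/4.711993 = 0.155448

Final: 0.155448


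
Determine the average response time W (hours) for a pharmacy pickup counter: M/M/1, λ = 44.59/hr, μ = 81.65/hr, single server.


W = 1/(μ−λ) = 1/(81.65 − 44.59) = 1/37.06 = 0.02698 hr

Final: 0.02698 hr


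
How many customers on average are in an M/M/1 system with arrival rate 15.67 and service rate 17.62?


ρ = λ/μ = 15.67/17.62 = 0.8893
L = ρ/(1−ρ) = 0.8893/(1 − 0.8893) = 0.8893/0.1107 = 8.0359

Final: 8.0359


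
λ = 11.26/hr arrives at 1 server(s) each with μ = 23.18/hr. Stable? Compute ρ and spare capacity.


Total capacity cμ = 1·23.18 = 23.18/hr
ρ = λ/(cμ) = 11.26/23.18 = 0.4858
Stable ⇔ ρ < 1: YES
Spare capacity = cμ − λ = 23.18 − 11.26 = 11.92/hr

Final: ρ = 0.4858; stable; margin = 11.92/hr


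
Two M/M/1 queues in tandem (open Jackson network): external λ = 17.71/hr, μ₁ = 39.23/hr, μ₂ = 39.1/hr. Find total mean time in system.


Each node sees arrival rate λ = 17.71/hr (tandem ⇒ throughput preserved).
W₁ = 1/(μ₁−λ) = 1/(39.23−17.71) = 0.04647 hr
W₂ = 1/(μ₂−λ) = 1/(39.1−17.71) = 0.04675 hr
W_total = W₁ + W₂ = 0.04647 + 0.04675 = 0.09322 hr

Final: 0.09322 hr


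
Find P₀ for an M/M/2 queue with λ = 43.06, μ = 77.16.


a = λ/μ = 43.06/77.16 = 0.5581; ρ = a/c = 0.2790
Σ_{k=0}^{1} a^k/k! (terms k=0..1) = 1.00000 + 0.55806 = 1.55806
Tail: a^2/(2!(1−ρ)) = 0.31143/(2·0.7210) = 0.21598
P₀ = 1/(1.55806 + 0.21598) = 1/1.77404 = 0.563684

Final: 0.563684


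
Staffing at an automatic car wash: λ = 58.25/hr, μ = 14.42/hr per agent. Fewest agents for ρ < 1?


Stability requires cμ > λ ⇔ c > λ/μ.
λ/μ = 58.25/14.42 = 4.0395
Minimum integer c = ⌊4.0395⌋ + 1 = 5
Check: 5·14.42 = 72.10 > 58.25, while 4·14.42 = 57.68 ≤ 58.25

Final: 5 servers


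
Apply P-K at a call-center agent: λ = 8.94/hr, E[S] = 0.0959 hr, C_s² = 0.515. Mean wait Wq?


ρ = λ·E[S] = 8.94·0.0959 = 0.8573
E[S²] = E[S]²(1+C_s²) = 0.0959²·(1+0.515) = 0.013933
Wq = λ·E[S²]/(2(1−ρ)) = 8.94·0.013933/(2·0.1427) = 0.43659 hr

Final: 0.43659 hr
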